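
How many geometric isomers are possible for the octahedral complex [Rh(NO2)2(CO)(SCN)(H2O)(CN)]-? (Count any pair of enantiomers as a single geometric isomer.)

In an octahedral complex each vertex has one trans partner and four cis neighbours.
Exhaustive case analysis gives 9 geometric isomers.

9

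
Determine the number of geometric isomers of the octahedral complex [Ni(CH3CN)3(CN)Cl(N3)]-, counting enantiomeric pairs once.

4

An octahedron has six vertices in three trans pairs; every non-trans pair is cis.
Systematic placement gives 4 geometric isomers: CH3CN mer (3 arrangements); CH3CN fac (chiral).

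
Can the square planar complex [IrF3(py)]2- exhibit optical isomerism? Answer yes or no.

Only one geometric arrangement is possible.

no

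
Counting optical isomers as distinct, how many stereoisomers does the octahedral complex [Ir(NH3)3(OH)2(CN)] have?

An octahedron has six vertices in three trans pairs; every non-trans pair is cis.
The distinct arrangements are (3 in all): NH3 mer, OH trans; NH3 fac, OH cis; NH3 mer, OH cis.
Each arrangement has an internal mirror plane or centre of symmetry, so none is chiral.

3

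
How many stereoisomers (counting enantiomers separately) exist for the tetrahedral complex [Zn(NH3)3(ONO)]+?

In a tetrahedral complex all four positions are equivalent and every pair of ligands is adjacent — there is no cis/trans distinction.
Only one geometric arrangement is possible.

1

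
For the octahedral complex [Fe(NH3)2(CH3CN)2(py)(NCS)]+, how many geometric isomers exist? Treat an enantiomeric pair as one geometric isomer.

Working through the distinct placements yields 6 geometric isomers: NH3 cis, CH3CN trans; NH3 trans, CH3CN trans; NH3 cis, CH3CN cis (3 arrangements, 2 chiral); NH3 trans, CH3CN cis.

6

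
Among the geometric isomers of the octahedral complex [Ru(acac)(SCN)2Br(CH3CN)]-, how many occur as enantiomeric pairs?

2

Each acac is bidentate and must span two cis positions.
Working through the distinct placements yields 4 geometric isomers: SCN cis (3 arrangements, 2 chiral); SCN trans.
Of these, 2 lack any improper symmetry element and so occur as enantiomeric pairs, giving 4 + 2 = 6 stereoisomers in total.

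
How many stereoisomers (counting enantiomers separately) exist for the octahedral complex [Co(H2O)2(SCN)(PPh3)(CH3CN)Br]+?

15

The six octahedral sites form three mutually perpendicular trans pairs.
Exhaustive case analysis gives 9 geometric isomers.
Of these, 6 lack any improper symmetry element and so occur as enantiomeric pairs, giving 9 + 6 = 15 stereoisomers in total.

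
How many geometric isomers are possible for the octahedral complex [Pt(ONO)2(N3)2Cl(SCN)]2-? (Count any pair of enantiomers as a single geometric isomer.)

In an octahedral complex each vertex has one trans partner and four cis neighbours.
Working through the distinct placements yields 6 geometric isomers: ONO cis, N3 cis (3 arrangements, 2 chiral); ONO trans, N3 cis; ONO cis, N3 trans; ONO trans, N3 trans.

6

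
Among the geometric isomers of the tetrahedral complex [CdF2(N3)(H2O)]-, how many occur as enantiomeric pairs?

In a tetrahedral complex all four positions are equivalent and every pair of ligands is adjacent — there is no cis/trans distinction.
Only one geometric arrangement is possible.

0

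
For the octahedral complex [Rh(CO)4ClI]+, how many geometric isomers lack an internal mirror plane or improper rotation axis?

0

The distinct arrangements are (2 in all): Cl and I mutually trans; Cl and I mutually cis.
Each arrangement has an internal mirror plane or centre of symmetry, so none is chiral.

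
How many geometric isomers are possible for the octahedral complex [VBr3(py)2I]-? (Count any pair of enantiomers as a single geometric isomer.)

An octahedron has six vertices in three trans pairs; every non-trans pair is cis.
Working through the distinct placements yields 3 geometric isomers: Br mer, py trans; Br mer, py cis; Br fac, py cis.

3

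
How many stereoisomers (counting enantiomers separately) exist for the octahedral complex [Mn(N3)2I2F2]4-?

The distinct arrangements are (5 in all): N3 trans, I trans, F trans; N3 cis, I cis, F trans; N3 trans, I cis, F cis; N3 cis, I cis, F cis (chiral); N3 cis, I trans, F cis.
One of these lacks any improper symmetry element and so occurs as an enantiomeric pair, giving 5 + 1 = 6 stereoisomers in total.

6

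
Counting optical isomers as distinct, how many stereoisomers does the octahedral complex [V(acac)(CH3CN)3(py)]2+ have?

2

Each acac is bidentate and must span two cis positions.
Working through the distinct placements yields 2 geometric isomers: CH3CN mer; CH3CN fac.
Each arrangement has an internal mirror plane or centre of symmetry, so none is chiral.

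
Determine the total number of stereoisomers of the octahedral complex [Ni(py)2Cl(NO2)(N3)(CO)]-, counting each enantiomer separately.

An octahedron has six vertices in three trans pairs; every non-trans pair is cis.
Placing the ligands in turn and identifying arrangements related by rotation or reflection leaves 9 distinct geometric isomers.
Of these, 6 lack any improper symmetry element and so occur as enantiomeric pairs, giving 9 + 6 = 15 stereoisomers in total.

15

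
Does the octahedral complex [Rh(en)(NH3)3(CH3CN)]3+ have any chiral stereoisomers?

In an octahedral complex each vertex has one trans partner and four cis neighbours.
Each en is bidentate and must span two cis positions.
Working through the distinct placements yields 2 geometric isomers: NH3 fac; NH3 mer.
Each arrangement has an internal mirror plane or centre of symmetry, so none is chiral.

no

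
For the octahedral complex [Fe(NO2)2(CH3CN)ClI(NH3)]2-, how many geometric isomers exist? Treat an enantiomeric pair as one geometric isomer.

9

An octahedron has six vertices in three trans pairs; every non-trans pair is cis.
Placing the ligands in turn and identifying arrangements related by rotation or reflection leaves 9 distinct geometric isomers.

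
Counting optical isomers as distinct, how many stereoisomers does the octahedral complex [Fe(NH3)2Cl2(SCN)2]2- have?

6

In an octahedral complex each vertex has one trans partner and four cis neighbours.
Working through the distinct placements yields 5 geometric isomers: NH3 trans, Cl trans, SCN trans; NH3 cis, Cl trans, SCN cis; NH3 cis, Cl cis, SCN trans; NH3 cis, Cl cis, SCN cis (chiral); NH3 trans, Cl cis, SCN cis.
One of these lacks any improper symmetry element and so occurs as an enantiomeric pair, giving 5 + 1 = 6 stereoisomers in total.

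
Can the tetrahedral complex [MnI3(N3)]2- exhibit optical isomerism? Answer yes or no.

no

All four vertices of a tetrahedron are equivalent and mutually adjacent, so cis/trans isomerism cannot arise.
Only one geometric arrangement is possible.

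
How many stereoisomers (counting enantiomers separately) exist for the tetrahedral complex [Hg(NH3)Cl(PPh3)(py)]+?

In a tetrahedral complex all four positions are equivalent and every pair of ligands is adjacent — there is no cis/trans distinction.
Only one geometric arrangement is possible; it has no improper symmetry element, so it exists as a pair of enantiomers (2 stereoisomers).

2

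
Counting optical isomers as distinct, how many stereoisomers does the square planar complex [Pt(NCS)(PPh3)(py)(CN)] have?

3

A square has two trans pairs of vertices; adjacent vertices are cis.
Systematic placement gives 3 geometric isomers: (CN/PPh3 trans, NCS/py trans); (CN/py trans, NCS/PPh3 trans); (CN/NCS trans, PPh3/py trans).
Each arrangement has an internal mirror plane or centre of symmetry, so none is chiral.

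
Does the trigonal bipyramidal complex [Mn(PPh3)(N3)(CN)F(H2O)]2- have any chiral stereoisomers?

yes

A trigonal bipyramid has two axial and three equatorial sites, which are chemically inequivalent.
Systematic enumeration (placing each ligand type in turn and discarding arrangements equivalent by rotation or reflection) gives 10 geometric isomers.
Of these, 10 lack any improper symmetry element and so occur as enantiomeric pairs, giving 10 + 10 = 20 stereoisomers in total.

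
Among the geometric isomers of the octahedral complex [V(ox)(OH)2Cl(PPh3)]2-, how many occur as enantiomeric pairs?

An octahedron has six vertices in three trans pairs; every non-trans pair is cis.
Each ox is bidentate and must span two cis positions.
The distinct arrangements are (4 in all): OH cis (3 arrangements, 2 chiral); OH trans.
Of these, 2 lack any improper symmetry element and so occur as enantiomeric pairs, giving 4 + 2 = 6 stereoisomers in total.

2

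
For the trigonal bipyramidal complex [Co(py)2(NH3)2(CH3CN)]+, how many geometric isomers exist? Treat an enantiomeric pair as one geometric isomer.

In a trigonal bipyramid the two axial positions differ from the three equatorial ones.
Placing the ligands in turn and identifying arrangements related by rotation or reflection leaves 5 distinct geometric isomers.

5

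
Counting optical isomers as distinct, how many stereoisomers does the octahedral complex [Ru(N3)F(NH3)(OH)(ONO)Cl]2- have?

Exhaustive case analysis gives 15 geometric isomers.
Of these, 15 lack any improper symmetry element and so occur as enantiomeric pairs, giving 15 + 15 = 30 stereoisomers in total.

30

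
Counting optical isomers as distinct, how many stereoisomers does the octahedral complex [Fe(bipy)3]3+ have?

Each bipy is bidentate and must span two cis positions.
Only one geometric arrangement is possible; it has no improper symmetry element, so it exists as a pair of enantiomers (2 stereoisomers).

2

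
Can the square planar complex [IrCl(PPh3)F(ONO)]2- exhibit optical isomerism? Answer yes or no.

A square has two trans pairs of vertices; adjacent vertices are cis.
The distinct arrangements are (3 in all): (Cl/ONO trans, F/PPh3 trans); (Cl/PPh3 trans, F/ONO trans); (Cl/F trans, ONO/PPh3 trans).
Each arrangement has an internal mirror plane or centre of symmetry, so none is chiral.

no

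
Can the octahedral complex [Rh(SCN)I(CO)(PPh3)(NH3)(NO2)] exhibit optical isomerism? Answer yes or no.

yes

An octahedron has six vertices in three trans pairs; every non-trans pair is cis.
Exhaustive case analysis gives 15 geometric isomers.
Of these, 15 lack any improper symmetry element and so occur as enantiomeric pairs, giving 15 + 15 = 30 stereoisomers in total.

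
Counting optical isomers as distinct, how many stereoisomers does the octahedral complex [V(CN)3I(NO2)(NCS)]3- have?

5

An octahedron has six vertices in three trans pairs; every non-trans pair is cis.
There are 4 geometric isomers: CN mer (3 arrangements); CN fac (chiral).
One of these lacks any improper symmetry element and so occurs as an enantiomeric pair, giving 4 + 1 = 5 stereoisomers in total.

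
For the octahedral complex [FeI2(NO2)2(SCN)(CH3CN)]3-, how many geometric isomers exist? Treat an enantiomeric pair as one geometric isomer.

6

An octahedron has six vertices in three trans pairs; every non-trans pair is cis.
The distinct arrangements are (6 in all): I cis, NO2 cis (3 arrangements, 2 chiral); I cis, NO2 trans; I trans, NO2 cis; I trans, NO2 trans.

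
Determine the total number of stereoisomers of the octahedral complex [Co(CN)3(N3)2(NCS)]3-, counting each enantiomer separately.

Working through the distinct placements yields 3 geometric isomers: CN mer, N3 cis; CN mer, N3 trans; CN fac, N3 cis.
Each arrangement has an internal mirror plane or centre of symmetry, so none is chiral.

3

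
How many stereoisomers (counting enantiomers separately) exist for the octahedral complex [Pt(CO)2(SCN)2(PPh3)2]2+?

An octahedron has six vertices in three trans pairs; every non-trans pair is cis.
There are 5 geometric isomers: CO trans, SCN trans, PPh3 trans; CO trans, SCN cis, PPh3 cis; CO cis, SCN trans, PPh3 cis; CO cis, SCN cis, PPh3 cis (chiral); CO cis, SCN cis, PPh3 trans.
One of these lacks any improper symmetry element and so occurs as an enantiomeric pair, giving 5 + 1 = 6 stereoisomers in total.

6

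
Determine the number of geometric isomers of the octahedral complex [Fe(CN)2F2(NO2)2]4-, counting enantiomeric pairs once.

5

The six octahedral sites form three mutually perpendicular trans pairs.
Systematic placement gives 5 geometric isomers: CN trans, F trans, NO2 trans; CN trans, F cis, NO2 cis; CN cis, F cis, NO2 trans; CN cis, F cis, NO2 cis (chiral); CN cis, F trans, NO2 cis.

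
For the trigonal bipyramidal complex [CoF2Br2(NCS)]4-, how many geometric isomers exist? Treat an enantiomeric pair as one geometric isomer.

A trigonal bipyramid has two axial and three equatorial sites, which are chemically inequivalent.
Systematic enumeration (placing each ligand type in turn and discarding arrangements equivalent by rotation or reflection) gives 5 geometric isomers.

5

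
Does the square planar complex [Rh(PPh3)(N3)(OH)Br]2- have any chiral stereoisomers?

In a square planar complex each vertex has one trans partner and two cis neighbours.
Systematic placement gives 3 geometric isomers: (Br/OH trans, N3/PPh3 trans); (Br/PPh3 trans, N3/OH trans); (Br/N3 trans, OH/PPh3 trans).
Each arrangement has an internal mirror plane or centre of symmetry, so none is chiral.

no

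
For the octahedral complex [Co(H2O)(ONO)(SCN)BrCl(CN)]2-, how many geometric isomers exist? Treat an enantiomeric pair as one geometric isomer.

15

Placing the ligands in turn and identifying arrangements related by rotation or reflection leaves 15 distinct geometric isomers.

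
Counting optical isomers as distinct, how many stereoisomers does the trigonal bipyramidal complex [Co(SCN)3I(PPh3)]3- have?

In a trigonal bipyramid the two axial positions differ from the three equatorial ones.
Systematic placement gives 4 geometric isomers: I axial, PPh3 axial; I axial, PPh3 equatorial; I equatorial, PPh3 axial; I equatorial, PPh3 equatorial.
Each arrangement has an internal mirror plane or centre of symmetry, so none is chiral.

4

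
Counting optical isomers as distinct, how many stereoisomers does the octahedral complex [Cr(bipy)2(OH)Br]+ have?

Each bipy is bidentate and must span two cis positions.
Systematic placement gives 2 geometric isomers: OH and Br mutually trans; OH and Br mutually cis (chiral).
One of these lacks any improper symmetry element and so occurs as an enantiomeric pair, giving 2 + 1 = 3 stereoisomers in total.

3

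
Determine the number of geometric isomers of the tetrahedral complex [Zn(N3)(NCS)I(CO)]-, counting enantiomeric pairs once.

1

Only one geometric arrangement is possible; it has no improper symmetry element, so it exists as a pair of enantiomers (2 stereoisomers).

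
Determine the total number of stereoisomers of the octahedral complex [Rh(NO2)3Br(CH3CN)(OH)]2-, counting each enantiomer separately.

In an octahedral complex each vertex has one trans partner and four cis neighbours.
There are 4 geometric isomers: NO2 mer (3 arrangements); NO2 fac (chiral).
One of these lacks any improper symmetry element and so occurs as an enantiomeric pair, giving 4 + 1 = 5 stereoisomers in total.

5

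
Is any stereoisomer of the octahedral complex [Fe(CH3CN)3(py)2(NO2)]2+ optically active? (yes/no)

no

The six octahedral sites form three mutually perpendicular trans pairs.
There are 3 geometric isomers: CH3CN mer, py trans; CH3CN mer, py cis; CH3CN fac, py cis.
Each arrangement has an internal mirror plane or centre of symmetry, so none is chiral.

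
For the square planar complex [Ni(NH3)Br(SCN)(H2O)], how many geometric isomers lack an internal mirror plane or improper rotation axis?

0

In a square planar complex each vertex has one trans partner and two cis neighbours.
Working through the distinct placements yields 3 geometric isomers: (Br/NH3 trans, H2O/SCN trans); (Br/SCN trans, H2O/NH3 trans); (Br/H2O trans, NH3/SCN trans).
Each arrangement has an internal mirror plane or centre of symmetry, so none is chiral.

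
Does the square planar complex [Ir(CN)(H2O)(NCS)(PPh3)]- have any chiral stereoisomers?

no

A square has two trans pairs of vertices; adjacent vertices are cis.
There are 3 geometric isomers: (CN/NCS trans, H2O/PPh3 trans); (CN/PPh3 trans, H2O/NCS trans); (CN/H2O trans, NCS/PPh3 trans).
Each arrangement has an internal mirror plane or centre of symmetry, so none is chiral.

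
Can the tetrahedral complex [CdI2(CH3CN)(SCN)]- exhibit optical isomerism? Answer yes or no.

In a tetrahedral complex all four positions are equivalent and every pair of ligands is adjacent — there is no cis/trans distinction.
Only one geometric arrangement is possible.

no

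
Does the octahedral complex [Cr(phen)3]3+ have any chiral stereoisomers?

yes

Each phen is bidentate and must span two cis positions.
Only one geometric arrangement is possible; it has no improper symmetry element, so it exists as a pair of enantiomers (2 stereoisomers).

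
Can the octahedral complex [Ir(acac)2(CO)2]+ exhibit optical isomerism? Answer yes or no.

Each acac is bidentate and must span two cis positions.
Systematic placement gives 2 geometric isomers: CO trans; CO cis (chiral).
One of these lacks any improper symmetry element and so occurs as an enantiomeric pair, giving 2 + 1 = 3 stereoisomers in total.

yes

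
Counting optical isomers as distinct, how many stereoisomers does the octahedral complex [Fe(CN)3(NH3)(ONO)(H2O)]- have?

In an octahedral complex each vertex has one trans partner and four cis neighbours.
Working through the distinct placements yields 4 geometric isomers: CN mer (3 arrangements); CN fac (chiral).
One of these lacks any improper symmetry element and so occurs as an enantiomeric pair, giving 4 + 1 = 5 stereoisomers in total.

5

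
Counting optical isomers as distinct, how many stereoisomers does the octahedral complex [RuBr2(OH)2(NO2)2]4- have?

6

An octahedron has six vertices in three trans pairs; every non-trans pair is cis.
Systematic placement gives 5 geometric isomers: Br trans, OH trans, NO2 trans; Br trans, OH cis, NO2 cis; Br cis, OH trans, NO2 cis; Br cis, OH cis, NO2 cis (chiral); Br cis, OH cis, NO2 trans.
One of these lacks any improper symmetry element and so occurs as an enantiomeric pair, giving 5 + 1 = 6 stereoisomers in total.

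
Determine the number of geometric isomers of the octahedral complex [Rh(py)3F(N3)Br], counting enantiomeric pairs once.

4

Systematic placement gives 4 geometric isomers: py mer (3 arrangements); py fac (chiral).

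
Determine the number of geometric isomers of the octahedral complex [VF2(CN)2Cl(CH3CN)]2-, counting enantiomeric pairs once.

6

There are 6 geometric isomers: F trans, CN cis; F cis, CN cis (3 arrangements, 2 chiral); F trans, CN trans; F cis, CN trans.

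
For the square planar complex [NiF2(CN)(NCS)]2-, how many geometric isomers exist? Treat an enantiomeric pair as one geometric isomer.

2

In a square planar complex each vertex has one trans partner and two cis neighbours.
Systematic placement gives 2 geometric isomers: F cis; F trans.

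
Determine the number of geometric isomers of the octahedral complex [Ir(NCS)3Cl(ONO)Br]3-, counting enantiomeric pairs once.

4

The distinct arrangements are (4 in all): NCS mer (3 arrangements); NCS fac (chiral).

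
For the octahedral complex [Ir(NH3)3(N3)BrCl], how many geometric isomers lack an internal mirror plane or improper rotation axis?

There are 4 geometric isomers: NH3 mer (3 arrangements); NH3 fac (chiral).
One of these lacks any improper symmetry element and so occurs as an enantiomeric pair, giving 4 + 1 = 5 stereoisomers in total.

1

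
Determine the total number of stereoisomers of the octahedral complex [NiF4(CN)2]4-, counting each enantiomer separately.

In an octahedral complex each vertex has one trans partner and four cis neighbours.
Working through the distinct placements yields 2 geometric isomers: CN trans; CN cis.
Each arrangement has an internal mirror plane or centre of symmetry, so none is chiral.

2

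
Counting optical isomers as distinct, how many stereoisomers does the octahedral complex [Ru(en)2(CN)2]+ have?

3

The six octahedral sites form three mutually perpendicular trans pairs.
Each en is bidentate and must span two cis positions.
The distinct arrangements are (2 in all): CN trans; CN cis (chiral).
One of these lacks any improper symmetry element and so occurs as an enantiomeric pair, giving 2 + 1 = 3 stereoisomers in total.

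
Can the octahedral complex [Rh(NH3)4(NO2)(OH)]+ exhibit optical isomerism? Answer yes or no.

no

Systematic placement gives 2 geometric isomers: NO2 and OH mutually trans; NO2 and OH mutually cis.
Each arrangement has an internal mirror plane or centre of symmetry, so none is chiral.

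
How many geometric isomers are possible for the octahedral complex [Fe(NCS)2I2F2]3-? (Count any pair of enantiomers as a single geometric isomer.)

5

In an octahedral complex each vertex has one trans partner and four cis neighbours.
Systematic placement gives 5 geometric isomers: NCS trans, I trans, F trans; NCS cis, I cis, F trans; NCS trans, I cis, F cis; NCS cis, I cis, F cis (chiral); NCS cis, I trans, F cis.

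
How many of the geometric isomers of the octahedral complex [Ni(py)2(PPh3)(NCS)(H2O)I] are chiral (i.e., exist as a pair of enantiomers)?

6

In an octahedral complex each vertex has one trans partner and four cis neighbours.
Exhaustive case analysis gives 9 geometric isomers.
Of these, 6 lack any improper symmetry element and so occur as enantiomeric pairs, giving 9 + 6 = 15 stereoisomers in total.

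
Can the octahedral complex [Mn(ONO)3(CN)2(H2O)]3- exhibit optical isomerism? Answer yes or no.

Systematic placement gives 3 geometric isomers: ONO mer, CN trans; ONO mer, CN cis; ONO fac, CN cis.
Each arrangement has an internal mirror plane or centre of symmetry, so none is chiral.

no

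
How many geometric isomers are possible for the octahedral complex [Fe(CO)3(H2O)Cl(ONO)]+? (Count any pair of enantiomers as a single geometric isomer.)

In an octahedral complex each vertex has one trans partner and four cis neighbours.
The distinct arrangements are (4 in all): CO mer (3 arrangements); CO fac (chiral).

4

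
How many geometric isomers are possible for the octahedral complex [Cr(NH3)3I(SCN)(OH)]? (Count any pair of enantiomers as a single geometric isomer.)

4

The distinct arrangements are (4 in all): NH3 mer (3 arrangements); NH3 fac (chiral).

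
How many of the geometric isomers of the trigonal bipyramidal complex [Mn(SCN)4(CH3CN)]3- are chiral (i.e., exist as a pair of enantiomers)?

Systematic placement gives 2 geometric isomers: CH3CN axial; CH3CN equatorial.
Each arrangement has an internal mirror plane or centre of symmetry, so none is chiral.

0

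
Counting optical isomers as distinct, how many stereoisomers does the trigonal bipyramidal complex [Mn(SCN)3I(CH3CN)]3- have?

In a trigonal bipyramid the two axial positions differ from the three equatorial ones.
There are 4 geometric isomers: I axial, CH3CN axial; I equatorial, CH3CN axial; I axial, CH3CN equatorial; I equatorial, CH3CN equatorial.
Each arrangement has an internal mirror plane or centre of symmetry, so none is chiral.

4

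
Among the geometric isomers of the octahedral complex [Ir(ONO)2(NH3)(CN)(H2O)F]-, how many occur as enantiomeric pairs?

Systematic enumeration (placing each ligand type in turn and discarding arrangements equivalent by rotation or reflection) gives 9 geometric isomers.
Of these, 6 lack any improper symmetry element and so occur as enantiomeric pairs, giving 9 + 6 = 15 stereoisomers in total.

6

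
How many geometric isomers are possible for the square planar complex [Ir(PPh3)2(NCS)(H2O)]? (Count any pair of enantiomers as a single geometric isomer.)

2

A square has two trans pairs of vertices; adjacent vertices are cis.
Working through the distinct placements yields 2 geometric isomers: PPh3 cis; PPh3 trans.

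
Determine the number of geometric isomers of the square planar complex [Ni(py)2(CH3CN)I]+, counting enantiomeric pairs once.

In a square planar complex each vertex has one trans partner and two cis neighbours.
Working through the distinct placements yields 2 geometric isomers: py cis; py trans.

2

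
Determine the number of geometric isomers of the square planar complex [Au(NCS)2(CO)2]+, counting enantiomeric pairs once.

2

The distinct arrangements are (2 in all): NCS cis; NCS trans.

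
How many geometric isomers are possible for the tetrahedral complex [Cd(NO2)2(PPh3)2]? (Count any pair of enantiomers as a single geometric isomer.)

1

In a tetrahedral complex all four positions are equivalent and every pair of ligands is adjacent — there is no cis/trans distinction.
Only one geometric arrangement is possible.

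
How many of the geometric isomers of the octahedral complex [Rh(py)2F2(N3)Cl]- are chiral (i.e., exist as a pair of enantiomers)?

2

The six octahedral sites form three mutually perpendicular trans pairs.
Working through the distinct placements yields 6 geometric isomers: py trans, F cis; py cis, F cis (3 arrangements, 2 chiral); py trans, F trans; py cis, F trans.
Of these, 2 lack any improper symmetry element and so occur as enantiomeric pairs, giving 6 + 2 = 8 stereoisomers in total.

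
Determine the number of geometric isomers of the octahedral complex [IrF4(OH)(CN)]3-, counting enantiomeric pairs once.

2

There are 2 geometric isomers: OH and CN mutually cis; OH and CN mutually trans.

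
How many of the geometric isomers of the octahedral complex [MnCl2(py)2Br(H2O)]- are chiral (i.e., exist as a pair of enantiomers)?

2

The six octahedral sites form three mutually perpendicular trans pairs.
Working through the distinct placements yields 6 geometric isomers: Cl cis, py trans; Cl cis, py cis (3 arrangements, 2 chiral); Cl trans, py trans; Cl trans, py cis.
Of these, 2 lack any improper symmetry element and so occur as enantiomeric pairs, giving 6 + 2 = 8 stereoisomers in total.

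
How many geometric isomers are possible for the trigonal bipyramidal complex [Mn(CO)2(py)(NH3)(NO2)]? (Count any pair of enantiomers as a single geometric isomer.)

7

A trigonal bipyramid has two axial and three equatorial sites, which are chemically inequivalent.
Exhaustive case analysis gives 7 geometric isomers.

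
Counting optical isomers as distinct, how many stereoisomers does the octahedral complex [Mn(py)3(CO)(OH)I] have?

5

An octahedron has six vertices in three trans pairs; every non-trans pair is cis.
Working through the distinct placements yields 4 geometric isomers: py mer (3 arrangements); py fac (chiral).
One of these lacks any improper symmetry element and so occurs as an enantiomeric pair, giving 4 + 1 = 5 stereoisomers in total.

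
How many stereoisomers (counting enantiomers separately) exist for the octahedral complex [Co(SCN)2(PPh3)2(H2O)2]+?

6

The six octahedral sites form three mutually perpendicular trans pairs.
Systematic placement gives 5 geometric isomers: SCN trans, PPh3 trans, H2O trans; SCN cis, PPh3 cis, H2O trans; SCN trans, PPh3 cis, H2O cis; SCN cis, PPh3 cis, H2O cis (chiral); SCN cis, PPh3 trans, H2O cis.
One of these lacks any improper symmetry element and so occurs as an enantiomeric pair, giving 5 + 1 = 6 stereoisomers in total.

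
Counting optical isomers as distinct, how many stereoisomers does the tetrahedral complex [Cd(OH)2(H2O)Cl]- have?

1

In a tetrahedral complex all four positions are equivalent and every pair of ligands is adjacent — there is no cis/trans distinction.
Only one geometric arrangement is possible.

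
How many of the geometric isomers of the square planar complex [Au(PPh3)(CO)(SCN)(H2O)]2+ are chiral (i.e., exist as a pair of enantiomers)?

There are 3 geometric isomers: (CO/PPh3 trans, H2O/SCN trans); (CO/SCN trans, H2O/PPh3 trans); (CO/H2O trans, PPh3/SCN trans).
Each arrangement has an internal mirror plane or centre of symmetry, so none is chiral.

0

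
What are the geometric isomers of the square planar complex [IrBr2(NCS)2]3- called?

cis and trans

In a square planar complex each vertex has one trans partner and two cis neighbours.
The distinct arrangements are (2 in all): Br cis; Br trans.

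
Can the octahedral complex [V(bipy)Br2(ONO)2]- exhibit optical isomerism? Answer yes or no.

yes

An octahedron has six vertices in three trans pairs; every non-trans pair is cis.
Each bipy is bidentate and must span two cis positions.
There are 3 geometric isomers: Br trans, ONO cis; Br cis, ONO cis (chiral); Br cis, ONO trans.
One of these lacks any improper symmetry element and so occurs as an enantiomeric pair, giving 3 + 1 = 4 stereoisomers in total.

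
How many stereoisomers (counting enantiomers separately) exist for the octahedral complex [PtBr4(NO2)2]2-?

2

In an octahedral complex each vertex has one trans partner and four cis neighbours.
The distinct arrangements are (2 in all): NO2 trans; NO2 cis.
Each arrangement has an internal mirror plane or centre of symmetry, so none is chiral.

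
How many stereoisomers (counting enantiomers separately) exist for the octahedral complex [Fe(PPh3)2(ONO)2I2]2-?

Systematic placement gives 5 geometric isomers: PPh3 trans, ONO trans, I trans; PPh3 cis, ONO cis, I trans; PPh3 trans, ONO cis, I cis; PPh3 cis, ONO cis, I cis (chiral); PPh3 cis, ONO trans, I cis.
One of these lacks any improper symmetry element and so occurs as an enantiomeric pair, giving 5 + 1 = 6 stereoisomers in total.

6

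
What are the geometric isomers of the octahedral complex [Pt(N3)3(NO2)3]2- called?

fac and mer

Working through the distinct placements yields 2 geometric isomers: N3 mer; N3 fac.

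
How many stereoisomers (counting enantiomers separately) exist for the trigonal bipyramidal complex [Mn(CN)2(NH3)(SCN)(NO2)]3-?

In a trigonal bipyramid the two axial positions differ from the three equatorial ones.
Exhaustive case analysis gives 7 geometric isomers.
Of these, 3 lack any improper symmetry element and so occur as enantiomeric pairs, giving 7 + 3 = 10 stereoisomers in total.

10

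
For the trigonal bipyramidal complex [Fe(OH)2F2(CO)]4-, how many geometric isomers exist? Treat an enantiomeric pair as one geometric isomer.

In a trigonal bipyramid the two axial positions differ from the three equatorial ones.
Placing the ligands in turn and identifying arrangements related by rotation or reflection leaves 5 distinct geometric isomers.

5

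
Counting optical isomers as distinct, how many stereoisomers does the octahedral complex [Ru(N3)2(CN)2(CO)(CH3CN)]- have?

The six octahedral sites form three mutually perpendicular trans pairs.
Systematic placement gives 6 geometric isomers: N3 trans, CN cis; N3 cis, CN cis (3 arrangements, 2 chiral); N3 trans, CN trans; N3 cis, CN trans.
Of these, 2 lack any improper symmetry element and so occur as enantiomeric pairs, giving 6 + 2 = 8 stereoisomers in total.

8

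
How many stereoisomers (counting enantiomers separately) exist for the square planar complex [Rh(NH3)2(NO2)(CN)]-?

The distinct arrangements are (2 in all): NH3 cis; NH3 trans.
Each arrangement has an internal mirror plane or centre of symmetry, so none is chiral.

2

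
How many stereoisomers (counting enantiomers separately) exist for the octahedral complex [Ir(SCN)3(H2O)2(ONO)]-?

In an octahedral complex each vertex has one trans partner and four cis neighbours.
Systematic placement gives 3 geometric isomers: SCN mer, H2O trans; SCN mer, H2O cis; SCN fac, H2O cis.
Each arrangement has an internal mirror plane or centre of symmetry, so none is chiral.

3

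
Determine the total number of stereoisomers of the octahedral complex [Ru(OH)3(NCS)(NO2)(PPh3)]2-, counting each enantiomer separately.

The six octahedral sites form three mutually perpendicular trans pairs.
Working through the distinct placements yields 4 geometric isomers: OH mer (3 arrangements); OH fac (chiral).
One of these lacks any improper symmetry element and so occurs as an enantiomeric pair, giving 4 + 1 = 5 stereoisomers in total.

5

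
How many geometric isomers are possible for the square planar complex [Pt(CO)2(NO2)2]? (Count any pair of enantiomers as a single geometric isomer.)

Working through the distinct placements yields 2 geometric isomers: CO cis; CO trans.

2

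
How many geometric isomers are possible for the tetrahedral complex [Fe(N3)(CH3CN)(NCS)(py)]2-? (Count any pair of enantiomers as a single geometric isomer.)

1

In a tetrahedral complex all four positions are equivalent and every pair of ligands is adjacent — there is no cis/trans distinction.
Only one geometric arrangement is possible; it has no improper symmetry element, so it exists as a pair of enantiomers (2 stereoisomers).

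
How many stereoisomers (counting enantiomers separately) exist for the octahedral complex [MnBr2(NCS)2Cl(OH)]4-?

8

In an octahedral complex each vertex has one trans partner and four cis neighbours.
Systematic placement gives 6 geometric isomers: Br trans, NCS cis; Br trans, NCS trans; Br cis, NCS cis (3 arrangements, 2 chiral); Br cis, NCS trans.
Of these, 2 lack any improper symmetry element and so occur as enantiomeric pairs, giving 6 + 2 = 8 stereoisomers in total.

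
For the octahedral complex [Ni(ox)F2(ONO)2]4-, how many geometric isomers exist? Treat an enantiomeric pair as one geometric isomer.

The six octahedral sites form three mutually perpendicular trans pairs.
Each ox is bidentate and must span two cis positions.
Systematic placement gives 3 geometric isomers: F trans, ONO cis; F cis, ONO cis (chiral); F cis, ONO trans.

3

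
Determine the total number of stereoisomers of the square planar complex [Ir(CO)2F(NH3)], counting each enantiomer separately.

2

A square has two trans pairs of vertices; adjacent vertices are cis.
The distinct arrangements are (2 in all): CO cis; CO trans.
Each arrangement has an internal mirror plane or centre of symmetry, so none is chiral.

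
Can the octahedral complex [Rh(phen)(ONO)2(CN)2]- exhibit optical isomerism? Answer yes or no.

The six octahedral sites form three mutually perpendicular trans pairs.
Each phen is bidentate and must span two cis positions.
There are 3 geometric isomers: ONO cis, CN trans; ONO cis, CN cis (chiral); ONO trans, CN cis.
One of these lacks any improper symmetry element and so occurs as an enantiomeric pair, giving 3 + 1 = 4 stereoisomers in total.

yes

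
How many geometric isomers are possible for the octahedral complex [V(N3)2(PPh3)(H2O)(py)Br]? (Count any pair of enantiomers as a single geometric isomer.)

9

In an octahedral complex each vertex has one trans partner and four cis neighbours.
Exhaustive case analysis gives 9 geometric isomers.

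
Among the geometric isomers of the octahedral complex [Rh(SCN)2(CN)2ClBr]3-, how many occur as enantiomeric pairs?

An octahedron has six vertices in three trans pairs; every non-trans pair is cis.
Working through the distinct placements yields 6 geometric isomers: SCN trans, CN cis; SCN cis, CN cis (3 arrangements, 2 chiral); SCN trans, CN trans; SCN cis, CN trans.
Of these, 2 lack any improper symmetry element and so occur as enantiomeric pairs, giving 6 + 2 = 8 stereoisomers in total.

2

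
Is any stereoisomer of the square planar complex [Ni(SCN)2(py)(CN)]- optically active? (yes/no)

no

The distinct arrangements are (2 in all): SCN cis; SCN trans.
Each arrangement has an internal mirror plane or centre of symmetry, so none is chiral.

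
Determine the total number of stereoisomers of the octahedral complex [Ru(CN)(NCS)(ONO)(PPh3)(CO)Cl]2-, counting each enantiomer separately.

The six octahedral sites form three mutually perpendicular trans pairs.
Systematic enumeration (placing each ligand type in turn and discarding arrangements equivalent by rotation or reflection) gives 15 geometric isomers.
Of these, 15 lack any improper symmetry element and so occur as enantiomeric pairs, giving 15 + 15 = 30 stereoisomers in total.

30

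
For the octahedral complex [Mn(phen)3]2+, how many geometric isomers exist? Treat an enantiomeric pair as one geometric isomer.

The six octahedral sites form three mutually perpendicular trans pairs.
Each phen is bidentate and must span two cis positions.
Only one geometric arrangement is possible; it has no improper symmetry element, so it exists as a pair of enantiomers (2 stereoisomers).

1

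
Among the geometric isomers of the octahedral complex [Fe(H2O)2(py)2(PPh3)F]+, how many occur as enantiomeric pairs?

The six octahedral sites form three mutually perpendicular trans pairs.
The distinct arrangements are (6 in all): H2O cis, py trans; H2O cis, py cis (3 arrangements, 2 chiral); H2O trans, py trans; H2O trans, py cis.
Of these, 2 lack any improper symmetry element and so occur as enantiomeric pairs, giving 6 + 2 = 8 stereoisomers in total.

2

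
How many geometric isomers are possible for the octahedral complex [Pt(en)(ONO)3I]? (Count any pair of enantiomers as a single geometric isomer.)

2

In an octahedral complex each vertex has one trans partner and four cis neighbours.
Each en is bidentate and must span two cis positions.
There are 2 geometric isomers: ONO fac; ONO mer.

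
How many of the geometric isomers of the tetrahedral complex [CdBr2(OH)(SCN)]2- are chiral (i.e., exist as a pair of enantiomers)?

0

Only one geometric arrangement is possible.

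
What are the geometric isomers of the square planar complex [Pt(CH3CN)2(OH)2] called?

cis and trans

There are 2 geometric isomers: CH3CN cis; CH3CN trans.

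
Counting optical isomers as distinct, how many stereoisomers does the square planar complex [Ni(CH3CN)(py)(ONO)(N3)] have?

3

A square has two trans pairs of vertices; adjacent vertices are cis.
There are 3 geometric isomers: (CH3CN/ONO trans, N3/py trans); (CH3CN/py trans, N3/ONO trans); (CH3CN/N3 trans, ONO/py trans).
Each arrangement has an internal mirror plane or centre of symmetry, so none is chiral.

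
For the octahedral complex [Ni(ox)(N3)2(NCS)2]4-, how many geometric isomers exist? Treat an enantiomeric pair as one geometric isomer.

Each ox is bidentate and must span two cis positions.
There are 3 geometric isomers: N3 trans, NCS cis; N3 cis, NCS cis (chiral); N3 cis, NCS trans.

3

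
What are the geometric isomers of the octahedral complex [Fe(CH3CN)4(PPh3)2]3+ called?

An octahedron has six vertices in three trans pairs; every non-trans pair is cis.
Systematic placement gives 2 geometric isomers: PPh3 trans; PPh3 cis.

cis and trans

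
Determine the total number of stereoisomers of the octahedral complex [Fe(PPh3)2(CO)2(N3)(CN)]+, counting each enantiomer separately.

8

There are 6 geometric isomers: PPh3 trans, CO cis; PPh3 cis, CO cis (3 arrangements, 2 chiral); PPh3 trans, CO trans; PPh3 cis, CO trans.
Of these, 2 lack any improper symmetry element and so occur as enantiomeric pairs, giving 6 + 2 = 8 stereoisomers in total.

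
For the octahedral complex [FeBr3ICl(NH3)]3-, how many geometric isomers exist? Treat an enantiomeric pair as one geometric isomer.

An octahedron has six vertices in three trans pairs; every non-trans pair is cis.
Working through the distinct placements yields 4 geometric isomers: Br mer (3 arrangements); Br fac (chiral).

4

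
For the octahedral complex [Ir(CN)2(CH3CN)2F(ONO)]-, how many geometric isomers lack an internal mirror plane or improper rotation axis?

The six octahedral sites form three mutually perpendicular trans pairs.
Working through the distinct placements yields 6 geometric isomers: CN trans, CH3CN trans; CN cis, CH3CN trans; CN cis, CH3CN cis (3 arrangements, 2 chiral); CN trans, CH3CN cis.
Of these, 2 lack any improper symmetry element and so occur as enantiomeric pairs, giving 6 + 2 = 8 stereoisomers in total.

2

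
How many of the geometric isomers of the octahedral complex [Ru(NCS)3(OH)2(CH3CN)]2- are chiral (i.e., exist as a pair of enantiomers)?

The six octahedral sites form three mutually perpendicular trans pairs.
Working through the distinct placements yields 3 geometric isomers: NCS mer, OH trans; NCS fac, OH cis; NCS mer, OH cis.
Each arrangement has an internal mirror plane or centre of symmetry, so none is chiral.

0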